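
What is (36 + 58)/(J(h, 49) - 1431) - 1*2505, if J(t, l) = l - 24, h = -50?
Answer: -1761062/703 ≈ -2505.1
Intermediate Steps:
J(t, l) = -24 + l
(36 + 58)/(J(h, 49) - 1431) - 1*2505 = (36 + 58)/((-24 + 49) - 1431) - 1*2505 = 94/(25 - 1431) - 2505 = 94/(-1406) - 2505 = 94*(-1/1406) - 2505 = -47/703 - 2505 = -1761062/703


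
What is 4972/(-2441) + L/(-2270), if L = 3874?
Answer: -10371437/2770535 ≈ -3.7435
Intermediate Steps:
4972/(-2441) + L/(-2270) = 4972/(-2441) + 3874/(-2270) = 4972*(-1/2441) + 3874*(-1/2270) = -4972/2441 - 1937/1135 = -10371437/2770535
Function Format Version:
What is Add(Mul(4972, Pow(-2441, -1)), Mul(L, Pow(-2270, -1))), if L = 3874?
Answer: Rational(-10371437, 2770535) ≈ -3.7435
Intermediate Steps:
Add(Mul(4972, Pow(-2441, -1)), Mul(L, Pow(-2270, -1))) = Add(Mul(4972, Pow(-2441, -1)), Mul(3874, Pow(-2270, -1))) = Add(Mul(4972, Rational(-1, 2441)), Mul(3874, Rational(-1, 2270))) = Add(Rational(-4972, 2441), Rational(-1937, 1135)) = Rational(-10371437, 2770535)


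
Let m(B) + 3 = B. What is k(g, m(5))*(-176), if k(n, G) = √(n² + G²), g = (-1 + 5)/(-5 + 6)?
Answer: -352*√5 ≈ -787.10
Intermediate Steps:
m(B) = -3 + B
g = 4 (g = 4/1 = 4*1 = 4)
k(n, G) = √(G² + n²)
k(g, m(5))*(-176) = √((-3 + 5)² + 4²)*(-176) = √(2² + 16)*(-176) = √(4 + 16)*(-176) = √20*(-176) = (2*√5)*(-176) = -352*√5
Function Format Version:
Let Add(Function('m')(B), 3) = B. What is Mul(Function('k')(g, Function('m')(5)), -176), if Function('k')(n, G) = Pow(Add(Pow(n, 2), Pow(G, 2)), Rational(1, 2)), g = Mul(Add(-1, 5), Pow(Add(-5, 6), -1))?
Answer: Mul(-352, Pow(5, Rational(1, 2))) ≈ -787.10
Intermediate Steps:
Function('m')(B) = Add(-3, B)
g = 4 (g = Mul(4, Pow(1, -1)) = Mul(4, 1) = 4)
Function('k')(n, G) = Pow(Add(Pow(G, 2), Pow(n, 2)), Rational(1, 2))
Mul(Function('k')(g, Function('m')(5)), -176) = Mul(Pow(Add(Pow(Add(-3, 5), 2), Pow(4, 2)), Rational(1, 2)), -176) = Mul(Pow(Add(Pow(2, 2), 16), Rational(1, 2)), -176) = Mul(Pow(Add(4, 16), Rational(1, 2)), -176) = Mul(Pow(20, Rational(1, 2)), -176) = Mul(Mul(2, Pow(5, Rational(1, 2))), -176) = Mul(-352, Pow(5, Rational(1, 2)))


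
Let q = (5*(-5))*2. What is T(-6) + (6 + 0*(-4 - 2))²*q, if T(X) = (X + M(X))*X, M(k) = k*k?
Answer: -1980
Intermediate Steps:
M(k) = k²
q = -50 (q = -25*2 = -50)
T(X) = X*(X + X²) (T(X) = (X + X²)*X = X*(X + X²))
T(-6) + (6 + 0*(-4 - 2))²*q = (-6)²*(1 - 6) + (6 + 0*(-4 - 2))²*(-50) = 36*(-5) + (6 + 0*(-6))²*(-50) = -180 + (6 + 0)²*(-50) = -180 + 6²*(-50) = -180 + 36*(-50) = -180 - 1800 = -1980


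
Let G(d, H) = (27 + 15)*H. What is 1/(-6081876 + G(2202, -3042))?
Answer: -1/6209640 ≈ -1.6104e-7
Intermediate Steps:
G(d, H) = 42*H
1/(-6081876 + G(2202, -3042)) = 1/(-6081876 + 42*(-3042)) = 1/(-6081876 - 127764) = 1/(-6209640) = -1/6209640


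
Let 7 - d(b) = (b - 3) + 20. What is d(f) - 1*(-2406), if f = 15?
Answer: 2381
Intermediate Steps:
d(b) = -10 - b (d(b) = 7 - ((b - 3) + 20) = 7 - ((-3 + b) + 20) = 7 - (17 + b) = 7 + (-17 - b) = -10 - b)
d(f) - 1*(-2406) = (-10 - 1*15) - 1*(-2406) = (-10 - 15) + 2406 = -25 + 2406 = 2381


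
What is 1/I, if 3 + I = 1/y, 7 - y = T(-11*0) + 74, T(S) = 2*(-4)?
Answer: -59/178 ≈ -0.33146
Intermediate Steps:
T(S) = -8
y = -59 (y = 7 - (-8 + 74) = 7 - 1*66 = 7 - 66 = -59)
I = -178/59 (I = -3 + 1/(-59) = -3 - 1/59 = -178/59 ≈ -3.0169)
1/I = 1/(-178/59) = -59/178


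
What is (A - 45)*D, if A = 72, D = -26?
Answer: -702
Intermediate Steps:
(A - 45)*D = (72 - 45)*(-26) = 27*(-26) = -702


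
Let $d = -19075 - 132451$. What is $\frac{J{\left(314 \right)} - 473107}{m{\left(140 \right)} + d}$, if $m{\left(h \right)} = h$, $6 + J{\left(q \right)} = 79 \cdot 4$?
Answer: $\frac{157599}{50462} \approx 3.1231$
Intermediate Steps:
$d = -151526$
$J{\left(q \right)} = 310$ ($J{\left(q \right)} = -6 + 79 \cdot 4 = -6 + 316 = 310$)
$\frac{J{\left(314 \right)} - 473107}{m{\left(140 \right)} + d} = \frac{310 - 473107}{140 - 151526} = - \frac{472797}{-151386} = \left(-472797\right) \left(- \frac{1}{151386}\right) = \frac{157599}{50462}$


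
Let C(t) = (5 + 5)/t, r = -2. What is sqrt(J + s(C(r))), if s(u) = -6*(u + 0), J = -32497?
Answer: I*sqrt(32467) ≈ 180.19*I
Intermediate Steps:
C(t) = 10/t
s(u) = -6*u
sqrt(J + s(C(r))) = sqrt(-32497 - 60/(-2)) = sqrt(-32497 - 60*(-1)/2) = sqrt(-32497 - 6*(-5)) = sqrt(-32497 + 30) = sqrt(-32467) = I*sqrt(32467)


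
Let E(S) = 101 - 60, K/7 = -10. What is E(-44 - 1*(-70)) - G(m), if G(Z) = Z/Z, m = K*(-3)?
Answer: 40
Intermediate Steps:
K = -70 (K = 7*(-10) = -70)
m = 210 (m = -70*(-3) = 210)
G(Z) = 1
E(S) = 41
E(-44 - 1*(-70)) - G(m) = 41 - 1*1 = 41 - 1 = 40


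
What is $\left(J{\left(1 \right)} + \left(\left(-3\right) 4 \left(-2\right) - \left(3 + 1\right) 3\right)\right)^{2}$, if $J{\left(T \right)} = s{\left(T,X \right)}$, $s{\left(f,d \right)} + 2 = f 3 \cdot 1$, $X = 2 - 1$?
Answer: $169$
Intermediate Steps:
$X = 1$
$s{\left(f,d \right)} = -2 + 3 f$ ($s{\left(f,d \right)} = -2 + f 3 \cdot 1 = -2 + 3 f 1 = -2 + 3 f$)
$J{\left(T \right)} = -2 + 3 T$
$\left(J{\left(1 \right)} + \left(\left(-3\right) 4 \left(-2\right) - \left(3 + 1\right) 3\right)\right)^{2} = \left(\left(-2 + 3 \cdot 1\right) + \left(\left(-3\right) 4 \left(-2\right) - \left(3 + 1\right) 3\right)\right)^{2} = \left(\left(-2 + 3\right) - \left(-24 + 4 \cdot 3\right)\right)^{2} = \left(1 + \left(24 - 12\right)\right)^{2} = \left(1 + 12\right)^{2} = 13^{2} = 169$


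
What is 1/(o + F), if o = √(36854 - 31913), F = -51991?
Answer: -51991/2703059140 - 9*√61/2703059140 ≈ -1.9260e-5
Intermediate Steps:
o = 9*√61 (o = √4941 = 9*√61 ≈ 70.292)
1/(o + F) = 1/(9*√61 - 51991) = 1/(-51991 + 9*√61)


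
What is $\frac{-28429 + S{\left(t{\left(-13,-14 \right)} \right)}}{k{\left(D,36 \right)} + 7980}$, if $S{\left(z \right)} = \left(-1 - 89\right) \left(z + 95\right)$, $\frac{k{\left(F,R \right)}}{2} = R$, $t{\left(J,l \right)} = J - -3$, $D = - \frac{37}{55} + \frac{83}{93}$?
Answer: $- \frac{36079}{8052} \approx -4.4808$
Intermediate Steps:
$D = \frac{1124}{5115}$ ($D = \left(-37\right) \frac{1}{55} + 83 \cdot \frac{1}{93} = - \frac{37}{55} + \frac{83}{93} = \frac{1124}{5115} \approx 0.21975$)
$t{\left(J,l \right)} = 3 + J$ ($t{\left(J,l \right)} = J + 3 = 3 + J$)
$k{\left(F,R \right)} = 2 R$
$S{\left(z \right)} = -8550 - 90 z$ ($S{\left(z \right)} = - 90 \left(95 + z\right) = -8550 - 90 z$)
$\frac{-28429 + S{\left(t{\left(-13,-14 \right)} \right)}}{k{\left(D,36 \right)} + 7980} = \frac{-28429 - \left(8550 + 90 \left(3 - 13\right)\right)}{2 \cdot 36 + 7980} = \frac{-28429 - 7650}{72 + 7980} = \frac{-28429 + \left(-8550 + 900\right)}{8052} = \left(-28429 - 7650\right) \frac{1}{8052} = \left(-36079\right) \frac{1}{8052} = - \frac{36079}{8052}$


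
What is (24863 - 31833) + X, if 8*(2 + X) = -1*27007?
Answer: -82783/8 ≈ -10348.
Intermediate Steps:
X = -27023/8 (X = -2 + (-1*27007)/8 = -2 + (⅛)*(-27007) = -2 - 27007/8 = -27023/8 ≈ -3377.9)
(24863 - 31833) + X = (24863 - 31833) - 27023/8 = -6970 - 27023/8 = -82783/8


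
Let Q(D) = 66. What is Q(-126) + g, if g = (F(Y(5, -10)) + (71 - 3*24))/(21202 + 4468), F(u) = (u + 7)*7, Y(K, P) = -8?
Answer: 847106/12835 ≈ 66.000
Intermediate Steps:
F(u) = 49 + 7*u (F(u) = (7 + u)*7 = 49 + 7*u)
g = -4/12835 (g = ((49 + 7*(-8)) + (71 - 3*24))/(21202 + 4468) = ((49 - 56) + (71 - 72))/25670 = (-7 - 1)*(1/25670) = -8*1/25670 = -4/12835 ≈ -0.00031165)
Q(-126) + g = 66 - 4/12835 = 847106/12835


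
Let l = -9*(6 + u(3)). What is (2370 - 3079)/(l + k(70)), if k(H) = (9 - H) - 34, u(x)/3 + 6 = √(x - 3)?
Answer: -709/13 ≈ -54.538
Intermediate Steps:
u(x) = -18 + 3*√(-3 + x) (u(x) = -18 + 3*√(x - 3) = -18 + 3*√(-3 + x))
k(H) = -25 - H
l = 108 (l = -9*(6 + (-18 + 3*√(-3 + 3))) = -9*(6 + (-18 + 3*√0)) = -9*(6 + (-18 + 3*0)) = -9*(6 + (-18 + 0)) = -9*(6 - 18) = -9*(-12) = 108)
(2370 - 3079)/(l + k(70)) = (2370 - 3079)/(108 + (-25 - 1*70)) = -709/(108 + (-25 - 70)) = -709/(108 - 95) = -709/13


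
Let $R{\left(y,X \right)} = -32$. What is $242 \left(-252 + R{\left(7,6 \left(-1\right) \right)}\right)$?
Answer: $-68728$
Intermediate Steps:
$242 \left(-252 + R{\left(7,6 \left(-1\right) \right)}\right) = 242 \left(-252 - 32\right) = 242 \left(-284\right) = -68728$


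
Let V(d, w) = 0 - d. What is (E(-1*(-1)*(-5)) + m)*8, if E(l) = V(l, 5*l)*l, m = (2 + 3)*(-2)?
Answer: -280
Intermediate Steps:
V(d, w) = -d
m = -10 (m = 5*(-2) = -10)
E(l) = -l² (E(l) = (-l)*l = -l²)
(E(-1*(-1)*(-5)) + m)*8 = (-(-1*(-1)*(-5))² - 10)*8 = (-(1*(-5))² - 10)*8 = (-1*(-5)² - 10)*8 = (-1*25 - 10)*8 = (-25 - 10)*8 = -35*8 = -280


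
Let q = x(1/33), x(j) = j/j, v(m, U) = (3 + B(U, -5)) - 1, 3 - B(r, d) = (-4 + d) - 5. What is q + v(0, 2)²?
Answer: 362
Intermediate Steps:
B(r, d) = 12 - d (B(r, d) = 3 - ((-4 + d) - 5) = 3 - (-9 + d) = 3 + (9 - d) = 12 - d)
v(m, U) = 19 (v(m, U) = (3 + (12 - 1*(-5))) - 1 = (3 + (12 + 5)) - 1 = (3 + 17) - 1 = 20 - 1 = 19)
x(j) = 1
q = 1
q + v(0, 2)² = 1 + 19² = 1 + 361 = 362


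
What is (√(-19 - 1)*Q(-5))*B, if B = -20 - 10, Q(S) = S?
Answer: 300*I*√5 ≈ 670.82*I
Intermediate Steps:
B = -30
(√(-19 - 1)*Q(-5))*B = (√(-19 - 1)*(-5))*(-30) = (√(-20)*(-5))*(-30) = ((2*I*√5)*(-5))*(-30) = -10*I*√5*(-30) = 300*I*√5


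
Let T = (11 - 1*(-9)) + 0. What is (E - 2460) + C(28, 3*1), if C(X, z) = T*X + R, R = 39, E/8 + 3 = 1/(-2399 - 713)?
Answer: -733266/389 ≈ -1885.0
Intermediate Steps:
T = 20 (T = (11 + 9) + 0 = 20 + 0 = 20)
E = -9337/389 (E = -24 + 8/(-2399 - 713) = -24 + 8/(-3112) = -24 + 8*(-1/3112) = -24 - 1/389 = -9337/389 ≈ -24.003)
C(X, z) = 39 + 20*X (C(X, z) = 20*X + 39 = 39 + 20*X)
(E - 2460) + C(28, 3*1) = (-9337/389 - 2460) + (39 + 20*28) = -966277/389 + (39 + 560) = -966277/389 + 599 = -733266/389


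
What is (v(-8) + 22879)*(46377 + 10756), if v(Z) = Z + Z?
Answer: 1306231779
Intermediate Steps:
v(Z) = 2*Z
(v(-8) + 22879)*(46377 + 10756) = (2*(-8) + 22879)*(46377 + 10756) = (-16 + 22879)*57133 = 22863*57133 = 1306231779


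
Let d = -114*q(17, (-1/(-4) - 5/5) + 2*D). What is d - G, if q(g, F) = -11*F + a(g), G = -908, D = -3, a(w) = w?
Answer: -18989/2 ≈ -9494.5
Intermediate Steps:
q(g, F) = g - 11*F (q(g, F) = -11*F + g = g - 11*F)
d = -20805/2 (d = -114*(17 - 11*((-1/(-4) - 5/5) + 2*(-3))) = -114*(17 - 11*((-1*(-¼) - 5*⅕) - 6)) = -114*(17 - 11*((¼ - 1) - 6)) = -114*(17 - 11*(-¾ - 6)) = -114*(17 - 11*(-27/4)) = -114*(17 + 297/4) = -114*365/4 = -20805/2 ≈ -10403.)
d - G = -20805/2 - 1*(-908) = -20805/2 + 908 = -18989/2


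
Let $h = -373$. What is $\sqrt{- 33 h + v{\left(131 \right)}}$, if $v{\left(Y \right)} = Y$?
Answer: $2 \sqrt{3110} \approx 111.53$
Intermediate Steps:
$\sqrt{- 33 h + v{\left(131 \right)}} = \sqrt{\left(-33\right) \left(-373\right) + 131} = \sqrt{12309 + 131} = \sqrt{12440} = 2 \sqrt{3110}$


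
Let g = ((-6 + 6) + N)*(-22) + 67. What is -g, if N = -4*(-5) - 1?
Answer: 351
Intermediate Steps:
N = 19 (N = 20 - 1 = 19)
g = -351 (g = ((-6 + 6) + 19)*(-22) + 67 = (0 + 19)*(-22) + 67 = 19*(-22) + 67 = -418 + 67 = -351)
-g = -1*(-351) = 351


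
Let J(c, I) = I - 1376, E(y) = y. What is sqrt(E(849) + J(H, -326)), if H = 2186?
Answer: I*sqrt(853) ≈ 29.206*I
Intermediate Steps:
J(c, I) = -1376 + I
sqrt(E(849) + J(H, -326)) = sqrt(849 + (-1376 - 326)) = sqrt(849 - 1702) = sqrt(-853) = I*sqrt(853)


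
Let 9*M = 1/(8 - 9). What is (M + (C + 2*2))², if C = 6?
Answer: 7921/81 ≈ 97.790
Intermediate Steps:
M = -⅑ (M = 1/(9*(8 - 9)) = (⅑)/(-1) = (⅑)*(-1) = -⅑ ≈ -0.11111)
(M + (C + 2*2))² = (-⅑ + (6 + 2*2))² = (-⅑ + (6 + 4))² = (-⅑ + 10)² = (89/9)² = 7921/81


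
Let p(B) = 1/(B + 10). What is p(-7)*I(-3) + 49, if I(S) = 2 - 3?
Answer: 146/3 ≈ 48.667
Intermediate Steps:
p(B) = 1/(10 + B)
I(S) = -1
p(-7)*I(-3) + 49 = -1/(10 - 7) + 49 = -1/3 + 49 = 146/3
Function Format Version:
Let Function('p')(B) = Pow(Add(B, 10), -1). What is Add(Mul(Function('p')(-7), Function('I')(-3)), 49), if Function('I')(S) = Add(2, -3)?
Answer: Rational(146, 3) ≈ 48.667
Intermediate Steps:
Function('p')(B) = Pow(Add(10, B), -1)
Function('I')(S) = -1
Add(Mul(Function('p')(-7), Function('I')(-3)), 49) = Add(Mul(Pow(Add(10, -7), -1), -1), 49) = Add(Mul(Pow(3, -1), -1), 49) = Add(Mul(Rational(1, 3), -1), 49) = Add(Rational(-1, 3), 49) = Rational(146, 3)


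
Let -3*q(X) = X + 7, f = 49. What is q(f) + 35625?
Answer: 106819/3 ≈ 35606.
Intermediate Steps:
q(X) = -7/3 - X/3 (q(X) = -(X + 7)/3 = -(7 + X)/3 = -7/3 - X/3)
q(f) + 35625 = (-7/3 - ⅓*49) + 35625 = (-7/3 - 49/3) + 35625 = -56/3 + 35625 = 106819/3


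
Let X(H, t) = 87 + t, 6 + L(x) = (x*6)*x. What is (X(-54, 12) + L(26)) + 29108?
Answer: 33257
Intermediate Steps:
L(x) = -6 + 6*x² (L(x) = -6 + (x*6)*x = -6 + (6*x)*x = -6 + 6*x²)
(X(-54, 12) + L(26)) + 29108 = ((87 + 12) + (-6 + 6*26²)) + 29108 = (99 + (-6 + 6*676)) + 29108 = (99 + (-6 + 4056)) + 29108 = (99 + 4050) + 29108 = 4149 + 29108 = 33257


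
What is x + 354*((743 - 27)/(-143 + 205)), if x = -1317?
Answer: 85905/31 ≈ 2771.1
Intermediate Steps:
x + 354*((743 - 27)/(-143 + 205)) = -1317 + 354*((743 - 27)/(-143 + 205)) = -1317 + 354*(716/62) = -1317 + 354*(716*(1/62)) = -1317 + 354*(358/31) = -1317 + 126732/31 = 85905/31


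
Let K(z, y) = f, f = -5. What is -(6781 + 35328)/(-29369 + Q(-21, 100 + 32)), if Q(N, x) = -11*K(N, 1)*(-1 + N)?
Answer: 42109/30579 ≈ 1.3771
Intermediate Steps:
K(z, y) = -5
Q(N, x) = -55 + 55*N (Q(N, x) = -(-55)*(-1 + N) = -11*(5 - 5*N) = -55 + 55*N)
-(6781 + 35328)/(-29369 + Q(-21, 100 + 32)) = -(6781 + 35328)/(-29369 + (-55 + 55*(-21))) = -42109/(-29369 + (-55 - 1155)) = -42109/(-29369 - 1210) = -42109/(-30579) = -42109*(-1)/30579 = -1*(-42109/30579) = 42109/30579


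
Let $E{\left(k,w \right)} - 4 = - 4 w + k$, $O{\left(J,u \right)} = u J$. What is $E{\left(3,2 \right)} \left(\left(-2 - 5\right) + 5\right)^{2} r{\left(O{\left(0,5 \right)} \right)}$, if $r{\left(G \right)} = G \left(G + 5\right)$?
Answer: $0$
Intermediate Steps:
$O{\left(J,u \right)} = J u$
$r{\left(G \right)} = G \left(5 + G\right)$
$E{\left(k,w \right)} = 4 + k - 4 w$ ($E{\left(k,w \right)} = 4 + \left(- 4 w + k\right) = 4 + \left(k - 4 w\right) = 4 + k - 4 w$)
$E{\left(3,2 \right)} \left(\left(-2 - 5\right) + 5\right)^{2} r{\left(O{\left(0,5 \right)} \right)} = \left(4 + 3 - 8\right) \left(\left(-2 - 5\right) + 5\right)^{2} \cdot 0 \cdot 5 \left(5 + 0 \cdot 5\right) = \left(4 + 3 - 8\right) \left(\left(-2 - 5\right) + 5\right)^{2} \cdot 0 \left(5 + 0\right) = - \left(-7 + 5\right)^{2} \cdot 0 \cdot 5 = - \left(-2\right)^{2} \cdot 0 = \left(-1\right) 4 \cdot 0 = \left(-4\right) 0 = 0$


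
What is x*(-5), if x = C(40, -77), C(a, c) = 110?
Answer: -550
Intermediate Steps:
x = 110
x*(-5) = 110*(-5) = -550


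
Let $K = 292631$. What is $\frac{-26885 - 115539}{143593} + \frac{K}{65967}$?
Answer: $\frac{32624479175}{9472399431} \approx 3.4442$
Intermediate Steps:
$\frac{-26885 - 115539}{143593} + \frac{K}{65967} = \frac{-26885 - 115539}{143593} + \frac{292631}{65967} = \left(-142424\right) \frac{1}{143593} + 292631 \cdot \frac{1}{65967} = - \frac{142424}{143593} + \frac{292631}{65967} = \frac{32624479175}{9472399431}$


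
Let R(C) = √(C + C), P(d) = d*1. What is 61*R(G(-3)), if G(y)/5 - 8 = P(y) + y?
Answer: 122*√5 ≈ 272.80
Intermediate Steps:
P(d) = d
G(y) = 40 + 10*y (G(y) = 40 + 5*(y + y) = 40 + 5*(2*y) = 40 + 10*y)
R(C) = √2*√C (R(C) = √(2*C) = √2*√C)
61*R(G(-3)) = 61*(√2*√(40 + 10*(-3))) = 61*(√2*√(40 - 30)) = 61*(√2*√10) = 61*(2*√5) = 122*√5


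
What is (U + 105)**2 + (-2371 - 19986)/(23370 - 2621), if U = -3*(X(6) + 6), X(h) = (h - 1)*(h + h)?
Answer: 179435744/20749 ≈ 8647.9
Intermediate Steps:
X(h) = 2*h*(-1 + h) (X(h) = (-1 + h)*(2*h) = 2*h*(-1 + h))
U = -198 (U = -3*(2*6*(-1 + 6) + 6) = -3*(2*6*5 + 6) = -3*(60 + 6) = -3*66 = -198)
(U + 105)**2 + (-2371 - 19986)/(23370 - 2621) = (-198 + 105)**2 + (-2371 - 19986)/(23370 - 2621) = (-93)**2 - 22357/20749 = 8649 - 22357*1/20749 = 8649 - 22357/20749 = 179435744/20749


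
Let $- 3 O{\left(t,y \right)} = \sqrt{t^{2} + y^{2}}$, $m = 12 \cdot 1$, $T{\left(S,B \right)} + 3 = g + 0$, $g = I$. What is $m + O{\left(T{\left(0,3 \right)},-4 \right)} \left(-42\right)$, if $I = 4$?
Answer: $12 + 14 \sqrt{17} \approx 69.724$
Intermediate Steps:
$g = 4$
$T{\left(S,B \right)} = 1$ ($T{\left(S,B \right)} = -3 + \left(4 + 0\right) = -3 + 4 = 1$)
$m = 12$
$O{\left(t,y \right)} = - \frac{\sqrt{t^{2} + y^{2}}}{3}$
$m + O{\left(T{\left(0,3 \right)},-4 \right)} \left(-42\right) = 12 + - \frac{\sqrt{1^{2} + \left(-4\right)^{2}}}{3} \left(-42\right) = 12 + - \frac{\sqrt{1 + 16}}{3} \left(-42\right) = 12 + - \frac{\sqrt{17}}{3} \left(-42\right) = 12 + 14 \sqrt{17}$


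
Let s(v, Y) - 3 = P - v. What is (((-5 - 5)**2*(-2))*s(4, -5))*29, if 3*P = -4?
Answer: 40600/3 ≈ 13533.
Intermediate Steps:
P = -4/3 (P = (1/3)*(-4) = -4/3 ≈ -1.3333)
s(v, Y) = 5/3 - v (s(v, Y) = 3 + (-4/3 - v) = 5/3 - v)
(((-5 - 5)**2*(-2))*s(4, -5))*29 = (((-5 - 5)**2*(-2))*(5/3 - 1*4))*29 = (((-10)**2*(-2))*(5/3 - 4))*29 = ((100*(-2))*(-7/3))*29 = -200*(-7/3)*29 = (1400/3)*29 = 40600/3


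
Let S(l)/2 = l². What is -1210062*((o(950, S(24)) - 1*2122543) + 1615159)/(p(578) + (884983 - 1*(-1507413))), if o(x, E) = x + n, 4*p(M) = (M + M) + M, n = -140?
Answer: 1225971895176/4785659 ≈ 2.5618e+5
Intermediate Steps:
S(l) = 2*l²
p(M) = 3*M/4 (p(M) = ((M + M) + M)/4 = (2*M + M)/4 = (3*M)/4 = 3*M/4)
o(x, E) = -140 + x (o(x, E) = x - 140 = -140 + x)
-1210062*((o(950, S(24)) - 1*2122543) + 1615159)/(p(578) + (884983 - 1*(-1507413))) = -1210062*(((-140 + 950) - 1*2122543) + 1615159)/((¾)*578 + (884983 - 1*(-1507413))) = -1210062*((810 - 2122543) + 1615159)/(867/2 + (884983 + 1507413)) = -1210062*(-2121733 + 1615159)/(867/2 + 2392396) = -1210062/((4785659/2)/(-506574)) = -1210062/((4785659/2)*(-1/506574)) = -1210062/(-4785659/1013148) = -1210062*(-1013148/4785659) = 1225971895176/4785659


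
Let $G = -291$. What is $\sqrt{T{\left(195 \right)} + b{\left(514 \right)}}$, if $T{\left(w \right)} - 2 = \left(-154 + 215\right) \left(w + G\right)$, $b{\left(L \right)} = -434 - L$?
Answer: $i \sqrt{6802} \approx 82.474 i$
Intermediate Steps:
$T{\left(w \right)} = -17749 + 61 w$ ($T{\left(w \right)} = 2 + \left(-154 + 215\right) \left(w - 291\right) = 2 + 61 \left(-291 + w\right) = 2 + \left(-17751 + 61 w\right) = -17749 + 61 w$)
$\sqrt{T{\left(195 \right)} + b{\left(514 \right)}} = \sqrt{\left(-17749 + 61 \cdot 195\right) - 948} = \sqrt{\left(-17749 + 11895\right) - 948} = \sqrt{-5854 - 948} = \sqrt{-6802} = i \sqrt{6802}$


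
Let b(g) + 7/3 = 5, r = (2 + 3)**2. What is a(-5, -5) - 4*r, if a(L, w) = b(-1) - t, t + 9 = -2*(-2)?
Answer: -277/3 ≈ -92.333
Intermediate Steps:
r = 25 (r = 5**2 = 25)
b(g) = 8/3 (b(g) = -7/3 + 5 = 8/3)
t = -5 (t = -9 - 2*(-2) = -9 + 4 = -5)
a(L, w) = 23/3 (a(L, w) = 8/3 - 1*(-5) = 8/3 + 5 = 23/3)
a(-5, -5) - 4*r = 23/3 - 4*25 = 23/3 - 100 = -277/3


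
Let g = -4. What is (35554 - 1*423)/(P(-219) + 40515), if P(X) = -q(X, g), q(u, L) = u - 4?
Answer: 35131/40738 ≈ 0.86236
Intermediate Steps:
q(u, L) = -4 + u
P(X) = 4 - X (P(X) = -(-4 + X) = 4 - X)
(35554 - 1*423)/(P(-219) + 40515) = (35554 - 1*423)/((4 - 1*(-219)) + 40515) = (35554 - 423)/((4 + 219) + 40515) = 35131/(223 + 40515) = 35131/40738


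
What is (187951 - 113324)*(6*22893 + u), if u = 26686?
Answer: 12242111588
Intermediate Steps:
(187951 - 113324)*(6*22893 + u) = (187951 - 113324)*(6*22893 + 26686) = 74627*(137358 + 26686) = 74627*164044 = 12242111588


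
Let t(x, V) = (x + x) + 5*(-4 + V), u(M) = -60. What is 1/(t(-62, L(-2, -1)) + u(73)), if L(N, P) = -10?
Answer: -1/254 ≈ -0.0039370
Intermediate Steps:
t(x, V) = -20 + 2*x + 5*V (t(x, V) = 2*x + (-20 + 5*V) = -20 + 2*x + 5*V)
1/(t(-62, L(-2, -1)) + u(73)) = 1/((-20 + 2*(-62) + 5*(-10)) - 60) = 1/((-20 - 124 - 50) - 60) = 1/(-194 - 60) = 1/(-254) = -1/254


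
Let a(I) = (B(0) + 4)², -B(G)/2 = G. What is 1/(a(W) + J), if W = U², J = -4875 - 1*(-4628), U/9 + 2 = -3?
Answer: -1/231 ≈ -0.0043290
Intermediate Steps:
U = -45 (U = -18 + 9*(-3) = -18 - 27 = -45)
J = -247 (J = -4875 + 4628 = -247)
B(G) = -2*G
W = 2025 (W = (-45)² = 2025)
a(I) = 16 (a(I) = (-2*0 + 4)² = (0 + 4)² = 4² = 16)
1/(a(W) + J) = 1/(16 - 247) = 1/(-231) = -1/231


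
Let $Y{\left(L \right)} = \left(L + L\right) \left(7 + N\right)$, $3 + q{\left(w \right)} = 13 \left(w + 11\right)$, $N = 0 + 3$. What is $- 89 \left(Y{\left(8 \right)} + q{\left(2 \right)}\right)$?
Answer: $-29014$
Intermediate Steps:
$N = 3$
$q{\left(w \right)} = 140 + 13 w$ ($q{\left(w \right)} = -3 + 13 \left(w + 11\right) = -3 + 13 \left(11 + w\right) = -3 + \left(143 + 13 w\right) = 140 + 13 w$)
$Y{\left(L \right)} = 20 L$ ($Y{\left(L \right)} = \left(L + L\right) \left(7 + 3\right) = 2 L 10 = 20 L$)
$- 89 \left(Y{\left(8 \right)} + q{\left(2 \right)}\right) = - 89 \left(20 \cdot 8 + \left(140 + 13 \cdot 2\right)\right) = - 89 \left(160 + \left(140 + 26\right)\right) = - 89 \left(160 + 166\right) = \left(-89\right) 326 = -29014$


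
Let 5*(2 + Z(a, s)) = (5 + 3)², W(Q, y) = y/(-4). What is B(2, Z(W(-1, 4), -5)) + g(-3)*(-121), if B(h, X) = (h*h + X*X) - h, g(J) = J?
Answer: 12041/25 ≈ 481.64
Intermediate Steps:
W(Q, y) = -y/4 (W(Q, y) = y*(-¼) = -y/4)
Z(a, s) = 54/5 (Z(a, s) = -2 + (5 + 3)²/5 = -2 + (⅕)*8² = -2 + (⅕)*64 = -2 + 64/5 = 54/5)
B(h, X) = X² + h² - h (B(h, X) = (h² + X²) - h = (X² + h²) - h = X² + h² - h)
B(2, Z(W(-1, 4), -5)) + g(-3)*(-121) = ((54/5)² + 2² - 1*2) - 3*(-121) = (2916/25 + 4 - 2) + 363 = 2966/25 + 363 = 12041/25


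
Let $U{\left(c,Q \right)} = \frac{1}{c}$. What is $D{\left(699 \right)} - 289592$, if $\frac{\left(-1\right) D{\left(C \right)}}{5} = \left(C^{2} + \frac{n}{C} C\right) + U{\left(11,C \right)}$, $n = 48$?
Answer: $- \frac{30061212}{11} \approx -2.7328 \cdot 10^{6}$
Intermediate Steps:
$D{\left(C \right)} = - \frac{2645}{11} - 5 C^{2}$ ($D{\left(C \right)} = - 5 \left(\left(C^{2} + \frac{48}{C} C\right) + \frac{1}{11}\right) = - 5 \left(\left(C^{2} + 48\right) + \frac{1}{11}\right) = - 5 \left(\left(48 + C^{2}\right) + \frac{1}{11}\right) = - 5 \left(\frac{529}{11} + C^{2}\right) = - \frac{2645}{11} - 5 C^{2}$)
$D{\left(699 \right)} - 289592 = \left(- \frac{2645}{11} - 5 \cdot 699^{2}\right) - 289592 = \left(- \frac{2645}{11} - 2443005\right) - 289592 = - \frac{26875700}{11} - 289592 = - \frac{30061212}{11}$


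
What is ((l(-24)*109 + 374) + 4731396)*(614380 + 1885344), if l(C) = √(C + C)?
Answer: 11828119031480 + 1089879664*I*√3 ≈ 1.1828e+13 + 1.8877e+9*I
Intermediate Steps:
l(C) = √2*√C (l(C) = √(2*C) = √2*√C)
((l(-24)*109 + 374) + 4731396)*(614380 + 1885344) = (((√2*√(-24))*109 + 374) + 4731396)*(614380 + 1885344) = (((√2*(2*I*√6))*109 + 374) + 4731396)*2499724 = (((4*I*√3)*109 + 374) + 4731396)*2499724 = ((436*I*√3 + 374) + 4731396)*2499724 = ((374 + 436*I*√3) + 4731396)*2499724 = (4731770 + 436*I*√3)*2499724 = 11828119031480 + 1089879664*I*√3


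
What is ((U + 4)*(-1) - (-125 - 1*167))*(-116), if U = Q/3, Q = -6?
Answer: -33640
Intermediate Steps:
U = -2 (U = -6/3 = -6*1/3 = -2)
((U + 4)*(-1) - (-125 - 1*167))*(-116) = ((-2 + 4)*(-1) - (-125 - 1*167))*(-116) = (2*(-1) - (-125 - 167))*(-116) = (-2 - 1*(-292))*(-116) = (-2 + 292)*(-116) = 290*(-116) = -33640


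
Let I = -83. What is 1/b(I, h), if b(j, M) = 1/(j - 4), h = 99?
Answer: -87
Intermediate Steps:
b(j, M) = 1/(-4 + j)
1/b(I, h) = 1/(1/(-4 - 83)) = 1/(1/(-87)) = 1/(-1/87) = -87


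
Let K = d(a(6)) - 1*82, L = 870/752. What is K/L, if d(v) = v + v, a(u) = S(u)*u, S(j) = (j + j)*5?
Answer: 8272/15 ≈ 551.47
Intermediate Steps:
S(j) = 10*j (S(j) = (2*j)*5 = 10*j)
a(u) = 10*u**2 (a(u) = (10*u)*u = 10*u**2)
L = 435/376 (L = 870*(1/752) = 435/376 ≈ 1.1569)
d(v) = 2*v
K = 638 (K = 2*(10*6**2) - 1*82 = 2*(10*36) - 82 = 2*360 - 82 = 720 - 82 = 638)
K/L = 638/(435/376) = 638*(376/435) = 8272/15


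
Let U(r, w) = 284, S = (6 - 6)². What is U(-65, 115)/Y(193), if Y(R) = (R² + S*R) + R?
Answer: 142/18721 ≈ 0.0075851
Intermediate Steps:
S = 0 (S = 0² = 0)
Y(R) = R + R² (Y(R) = (R² + 0*R) + R = (R² + 0) + R = R² + R = R + R²)
U(-65, 115)/Y(193) = 284/((193*(1 + 193))) = 284/((193*194)) = 284/37442 = 284*(1/37442) = 142/18721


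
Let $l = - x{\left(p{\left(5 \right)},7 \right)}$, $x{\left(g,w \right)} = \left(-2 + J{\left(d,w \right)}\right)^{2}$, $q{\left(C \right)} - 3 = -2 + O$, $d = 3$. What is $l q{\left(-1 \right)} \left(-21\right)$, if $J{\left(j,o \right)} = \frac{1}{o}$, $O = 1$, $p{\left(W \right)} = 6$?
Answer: $\frac{1014}{7} \approx 144.86$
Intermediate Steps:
$q{\left(C \right)} = 2$ ($q{\left(C \right)} = 3 + \left(-2 + 1\right) = 3 - 1 = 2$)
$x{\left(g,w \right)} = \left(-2 + \frac{1}{w}\right)^{2}$
$l = - \frac{169}{49}$ ($l = - \frac{\left(-1 + 2 \cdot 7\right)^{2}}{49} = - \frac{\left(-1 + 14\right)^{2}}{49} = - \frac{13^{2}}{49} = - \frac{169}{49} \approx -3.449$)
$l q{\left(-1 \right)} \left(-21\right) = \left(- \frac{169}{49}\right) 2 \left(-21\right) = \left(- \frac{338}{49}\right) \left(-21\right) = \frac{1014}{7}$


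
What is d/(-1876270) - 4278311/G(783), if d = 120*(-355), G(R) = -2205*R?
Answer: 810081611897/323940829905 ≈ 2.5007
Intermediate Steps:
d = -42600
d/(-1876270) - 4278311/G(783) = -42600/(-1876270) - 4278311/((-2205*783)) = -42600*(-1/1876270) - 4278311/(-1726515) = 4260/187627 - 4278311*(-1/1726515) = 4260/187627 + 4278311/1726515 = 810081611897/323940829905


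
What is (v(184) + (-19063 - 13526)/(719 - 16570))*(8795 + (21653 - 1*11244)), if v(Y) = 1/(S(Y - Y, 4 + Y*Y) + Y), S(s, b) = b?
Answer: 5326593157367/134907861 ≈ 39483.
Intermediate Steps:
v(Y) = 1/(4 + Y + Y²) (v(Y) = 1/((4 + Y*Y) + Y) = 1/((4 + Y²) + Y) = 1/(4 + Y + Y²))
(v(184) + (-19063 - 13526)/(719 - 16570))*(8795 + (21653 - 1*11244)) = (1/(4 + 184 + 184²) + (-19063 - 13526)/(719 - 16570))*(8795 + (21653 - 1*11244)) = (1/(4 + 184 + 33856) - 32589/(-15851))*(8795 + (21653 - 11244)) = (1/34044 - 32589*(-1/15851))*(8795 + 10409) = (1/34044 + 32589/15851)*19204 = (1109475767/539631444)*19204 = 5326593157367/134907861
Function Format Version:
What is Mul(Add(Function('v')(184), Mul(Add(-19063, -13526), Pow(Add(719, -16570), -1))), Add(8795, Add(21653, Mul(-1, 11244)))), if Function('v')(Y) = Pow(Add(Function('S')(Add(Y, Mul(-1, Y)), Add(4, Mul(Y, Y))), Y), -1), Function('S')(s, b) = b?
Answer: Rational(5326593157367, 134907861) ≈ 39483.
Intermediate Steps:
Function('v')(Y) = Pow(Add(4, Y, Pow(Y, 2)), -1) (Function('v')(Y) = Pow(Add(Add(4, Mul(Y, Y)), Y), -1) = Pow(Add(Add(4, Pow(Y, 2)), Y), -1) = Pow(Add(4, Y, Pow(Y, 2)), -1))
Mul(Add(Function('v')(184), Mul(Add(-19063, -13526), Pow(Add(719, -16570), -1))), Add(8795, Add(21653, Mul(-1, 11244)))) = Mul(Add(Pow(Add(4, 184, Pow(184, 2)), -1), Mul(Add(-19063, -13526), Pow(Add(719, -16570), -1))), Add(8795, Add(21653, Mul(-1, 11244)))) = Mul(Add(Pow(Add(4, 184, 33856), -1), Mul(-32589, Pow(-15851, -1))), Add(8795, Add(21653, -11244))) = Mul(Add(Pow(34044, -1), Mul(-32589, Rational(-1, 15851))), Add(8795, 10409)) = Mul(Add(Rational(1, 34044), Rational(32589, 15851)), 19204) = Mul(Rational(1109475767, 539631444), 19204) = Rational(5326593157367, 134907861)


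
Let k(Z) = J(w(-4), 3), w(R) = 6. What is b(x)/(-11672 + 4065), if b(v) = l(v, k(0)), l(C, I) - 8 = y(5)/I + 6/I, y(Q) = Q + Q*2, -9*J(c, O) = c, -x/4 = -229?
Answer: 47/15214 ≈ 0.0030893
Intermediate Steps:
x = 916 (x = -4*(-229) = 916)
J(c, O) = -c/9
k(Z) = -2/3 (k(Z) = -1/9*6 = -2/3)
y(Q) = 3*Q (y(Q) = Q + 2*Q = 3*Q)
l(C, I) = 8 + 21/I (l(C, I) = 8 + ((3*5)/I + 6/I) = 8 + (15/I + 6/I) = 8 + 21/I)
b(v) = -47/2 (b(v) = 8 + 21/(-2/3) = 8 + 21*(-3/2) = 8 - 63/2 = -47/2)
b(x)/(-11672 + 4065) = -47/(2*(-11672 + 4065)) = -47/2/(-7607) = -47/2*(-1/7607) = 47/15214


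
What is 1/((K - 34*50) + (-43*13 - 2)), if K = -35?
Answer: -1/2296 ≈ -0.00043554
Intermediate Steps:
1/((K - 34*50) + (-43*13 - 2)) = 1/((-35 - 34*50) + (-43*13 - 2)) = 1/((-35 - 1700) + (-559 - 2)) = 1/(-1735 - 561) = 1/(-2296) = -1/2296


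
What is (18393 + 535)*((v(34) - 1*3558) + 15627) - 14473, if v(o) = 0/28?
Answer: 228427559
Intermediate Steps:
v(o) = 0 (v(o) = 0*(1/28) = 0)
(18393 + 535)*((v(34) - 1*3558) + 15627) - 14473 = (18393 + 535)*((0 - 1*3558) + 15627) - 14473 = 18928*((0 - 3558) + 15627) - 14473 = 18928*(-3558 + 15627) - 14473 = 18928*12069 - 14473 = 228442032 - 14473 = 228427559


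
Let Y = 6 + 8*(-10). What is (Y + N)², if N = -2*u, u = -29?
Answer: 256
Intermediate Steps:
Y = -74 (Y = 6 - 80 = -74)
N = 58 (N = -2*(-29) = 58)
(Y + N)² = (-74 + 58)² = (-16)² = 256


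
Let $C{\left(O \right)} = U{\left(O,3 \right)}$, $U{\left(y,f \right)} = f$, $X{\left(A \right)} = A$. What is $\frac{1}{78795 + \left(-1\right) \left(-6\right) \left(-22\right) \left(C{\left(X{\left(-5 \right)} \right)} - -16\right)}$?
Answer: $\frac{1}{76287} \approx 1.3108 \cdot 10^{-5}$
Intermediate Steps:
$C{\left(O \right)} = 3$
$\frac{1}{78795 + \left(-1\right) \left(-6\right) \left(-22\right) \left(C{\left(X{\left(-5 \right)} \right)} - -16\right)} = \frac{1}{78795 + \left(-1\right) \left(-6\right) \left(-22\right) \left(3 - -16\right)} = \frac{1}{78795 + 6 \left(-22\right) \left(3 + 16\right)} = \frac{1}{78795 - 2508} = \frac{1}{76287}$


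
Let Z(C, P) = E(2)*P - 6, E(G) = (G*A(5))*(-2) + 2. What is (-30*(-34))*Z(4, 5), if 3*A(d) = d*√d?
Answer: 4080 - 34000*√5 ≈ -71946.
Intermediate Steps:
A(d) = d^(3/2)/3 (A(d) = (d*√d)/3 = d^(3/2)/3)
E(G) = 2 - 10*G*√5/3 (E(G) = (G*(5^(3/2)/3))*(-2) + 2 = (G*((5*√5)/3))*(-2) + 2 = (G*(5*√5/3))*(-2) + 2 = (5*G*√5/3)*(-2) + 2 = -10*G*√5/3 + 2 = 2 - 10*G*√5/3)
Z(C, P) = -6 + P*(2 - 20*√5/3) (Z(C, P) = (2 - 10/3*2*√5)*P - 6 = (2 - 20*√5/3)*P - 6 = P*(2 - 20*√5/3) - 6 = -6 + P*(2 - 20*√5/3))
(-30*(-34))*Z(4, 5) = (-30*(-34))*(-6 + (⅔)*5*(3 - 10*√5)) = 1020*(-6 + (10 - 100*√5/3)) = 1020*(4 - 100*√5/3) = 4080 - 34000*√5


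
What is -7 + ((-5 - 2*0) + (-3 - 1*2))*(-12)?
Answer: 113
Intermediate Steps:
-7 + ((-5 - 2*0) + (-3 - 1*2))*(-12) = -7 + ((-5 + 0) + (-3 - 2))*(-12) = -7 + (-5 - 5)*(-12) = -7 - 10*(-12) = -7 + 120 = 113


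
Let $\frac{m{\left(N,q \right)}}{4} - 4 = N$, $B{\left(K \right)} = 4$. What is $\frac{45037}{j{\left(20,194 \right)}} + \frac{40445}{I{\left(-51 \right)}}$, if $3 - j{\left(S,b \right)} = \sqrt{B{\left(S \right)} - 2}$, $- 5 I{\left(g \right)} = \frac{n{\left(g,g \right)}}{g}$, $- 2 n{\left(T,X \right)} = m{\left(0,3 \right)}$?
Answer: $- \frac{71113437}{56} + \frac{45037 \sqrt{2}}{7} \approx -1.2608 \cdot 10^{6}$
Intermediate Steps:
$m{\left(N,q \right)} = 16 + 4 N$
$n{\left(T,X \right)} = -8$ ($n{\left(T,X \right)} = - \frac{16 + 4 \cdot 0}{2} = - \frac{16 + 0}{2} = \left(- \frac{1}{2}\right) 16 = -8$)
$I{\left(g \right)} = \frac{8}{5 g}$ ($I{\left(g \right)} = - \frac{\left(-8\right) \frac{1}{g}}{5} = \frac{8}{5 g}$)
$j{\left(S,b \right)} = 3 - \sqrt{2}$ ($j{\left(S,b \right)} = 3 - \sqrt{4 - 2} = 3 - \sqrt{2}$)
$\frac{45037}{j{\left(20,194 \right)}} + \frac{40445}{I{\left(-51 \right)}} = \frac{45037}{3 - \sqrt{2}} + \frac{40445}{\frac{8}{5} \frac{1}{-51}} = \frac{45037}{3 - \sqrt{2}} + \frac{40445}{\frac{8}{5} \left(- \frac{1}{51}\right)} = \frac{45037}{3 - \sqrt{2}} + \frac{40445}{- \frac{8}{255}} = \frac{45037}{3 - \sqrt{2}} + 40445 \left(- \frac{255}{8}\right) = \frac{45037}{3 - \sqrt{2}} - \frac{10313475}{8} = - \frac{10313475}{8} + \frac{45037}{3 - \sqrt{2}}$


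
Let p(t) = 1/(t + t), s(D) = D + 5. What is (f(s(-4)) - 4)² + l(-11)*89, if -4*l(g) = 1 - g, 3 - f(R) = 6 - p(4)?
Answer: -14063/64 ≈ -219.73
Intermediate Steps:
s(D) = 5 + D
p(t) = 1/(2*t)
f(R) = -23/8 (f(R) = 3 - (6 - 1/(2*4)) = 3 - (6 - 1*⅛) = 3 - (6 - ⅛) = 3 - 1*47/8 = 3 - 47/8 = -23/8)
l(g) = -¼ + g/4 (l(g) = -(1 - g)/4 = -¼ + g/4)
(f(s(-4)) - 4)² + l(-11)*89 = (-23/8 - 4)² + (-¼ + (¼)*(-11))*89 = (-55/8)² + (-¼ - 11/4)*89 = 3025/64 - 3*89 = 3025/64 - 267 = -14063/64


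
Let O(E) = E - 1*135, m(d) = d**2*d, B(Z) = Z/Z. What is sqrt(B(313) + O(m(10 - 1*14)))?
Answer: 3*I*sqrt(22) ≈ 14.071*I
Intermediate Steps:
B(Z) = 1
m(d) = d**3
O(E) = -135 + E (O(E) = E - 135 = -135 + E)
sqrt(B(313) + O(m(10 - 1*14))) = sqrt(1 + (-135 + (10 - 1*14)**3)) = sqrt(1 + (-135 + (10 - 14)**3)) = sqrt(1 + (-135 + (-4)**3)) = sqrt(1 + (-135 - 64)) = sqrt(1 - 199) = sqrt(-198) = 3*I*sqrt(22)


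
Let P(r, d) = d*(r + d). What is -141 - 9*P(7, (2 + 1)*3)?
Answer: -1437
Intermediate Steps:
P(r, d) = d*(d + r)
-141 - 9*P(7, (2 + 1)*3) = -141 - 9*(2 + 1)*3*((2 + 1)*3 + 7) = -141 - 9*3*3*(3*3 + 7) = -141 - 81*(9 + 7) = -141 - 81*16 = -141 - 9*144 = -141 - 1296 = -1437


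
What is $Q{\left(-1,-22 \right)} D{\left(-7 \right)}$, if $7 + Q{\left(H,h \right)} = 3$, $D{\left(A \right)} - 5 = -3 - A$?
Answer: $-36$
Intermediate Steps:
$D{\left(A \right)} = 2 - A$ ($D{\left(A \right)} = 5 - \left(3 + A\right) = 2 - A$)
$Q{\left(H,h \right)} = -4$ ($Q{\left(H,h \right)} = -7 + 3 = -4$)
$Q{\left(-1,-22 \right)} D{\left(-7 \right)} = - 4 \left(2 - -7\right) = - 4 \left(2 + 7\right) = \left(-4\right) 9 = -36$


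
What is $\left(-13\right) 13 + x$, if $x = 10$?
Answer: $-159$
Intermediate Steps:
$\left(-13\right) 13 + x = \left(-13\right) 13 + 10 = -169 + 10 = -159$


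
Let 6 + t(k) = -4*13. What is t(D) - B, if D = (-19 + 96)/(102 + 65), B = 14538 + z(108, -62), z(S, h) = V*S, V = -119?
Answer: -1744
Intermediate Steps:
z(S, h) = -119*S
B = 1686 (B = 14538 - 119*108 = 14538 - 12852 = 1686)
D = 77/167 ≈ 0.46108
t(k) = -58 (t(k) = -6 - 4*13 = -6 - 52 = -58)
t(D) - B = -58 - 1*1686 = -58 - 1686 = -1744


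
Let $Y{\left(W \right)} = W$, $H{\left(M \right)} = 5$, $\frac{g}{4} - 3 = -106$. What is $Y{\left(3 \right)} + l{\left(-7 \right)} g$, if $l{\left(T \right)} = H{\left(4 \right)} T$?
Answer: $14423$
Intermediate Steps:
$g = -412$ ($g = 12 + 4 \left(-106\right) = 12 - 424 = -412$)
$l{\left(T \right)} = 5 T$
$Y{\left(3 \right)} + l{\left(-7 \right)} g = 3 + 5 \left(-7\right) \left(-412\right) = 3 - -14420 = 3 + 14420 = 14423$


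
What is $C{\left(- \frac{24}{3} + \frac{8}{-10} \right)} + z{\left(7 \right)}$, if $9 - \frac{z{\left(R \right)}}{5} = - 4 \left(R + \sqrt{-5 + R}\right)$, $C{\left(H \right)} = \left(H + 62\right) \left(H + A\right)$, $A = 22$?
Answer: $\frac{22181}{25} + 20 \sqrt{2} \approx 915.52$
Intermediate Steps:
$C{\left(H \right)} = \left(22 + H\right) \left(62 + H\right)$ ($C{\left(H \right)} = \left(H + 62\right) \left(H + 22\right) = \left(62 + H\right) \left(22 + H\right) = \left(22 + H\right) \left(62 + H\right)$)
$z{\left(R \right)} = 45 + 20 R + 20 \sqrt{-5 + R}$ ($z{\left(R \right)} = 45 - 5 \left(- 4 \left(R + \sqrt{-5 + R}\right)\right) = 45 - 5 \left(- 4 R - 4 \sqrt{-5 + R}\right) = 45 + \left(20 R + 20 \sqrt{-5 + R}\right) = 45 + 20 R + 20 \sqrt{-5 + R}$)
$C{\left(- \frac{24}{3} + \frac{8}{-10} \right)} + z{\left(7 \right)} = \left(1364 + \left(- \frac{24}{3} + \frac{8}{-10}\right)^{2} + 84 \left(- \frac{24}{3} + \frac{8}{-10}\right)\right) + \left(45 + 20 \cdot 7 + 20 \sqrt{-5 + 7}\right) = \left(1364 + \left(\left(-24\right) \frac{1}{3} + 8 \left(- \frac{1}{10}\right)\right)^{2} + 84 \left(\left(-24\right) \frac{1}{3} + 8 \left(- \frac{1}{10}\right)\right)\right) + \left(45 + 140 + 20 \sqrt{2}\right) = \left(1364 + \left(-8 - \frac{4}{5}\right)^{2} + 84 \left(-8 - \frac{4}{5}\right)\right) + \left(185 + 20 \sqrt{2}\right) = \left(1364 + \left(- \frac{44}{5}\right)^{2} + 84 \left(- \frac{44}{5}\right)\right) + \left(185 + 20 \sqrt{2}\right) = \left(1364 + \frac{1936}{25} - \frac{3696}{5}\right) + \left(185 + 20 \sqrt{2}\right) = \frac{17556}{25} + \left(185 + 20 \sqrt{2}\right) = \frac{22181}{25} + 20 \sqrt{2}$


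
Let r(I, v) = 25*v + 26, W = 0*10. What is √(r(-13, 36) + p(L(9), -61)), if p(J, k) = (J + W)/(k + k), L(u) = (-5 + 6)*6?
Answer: √3445463/61 ≈ 30.429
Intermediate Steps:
W = 0
L(u) = 6 (L(u) = 1*6 = 6)
p(J, k) = J/(2*k) (p(J, k) = (J + 0)/(k + k) = J/((2*k)) = J*(1/(2*k)) = J/(2*k))
r(I, v) = 26 + 25*v
√(r(-13, 36) + p(L(9), -61)) = √((26 + 25*36) + (½)*6/(-61)) = √((26 + 900) + (½)*6*(-1/61)) = √(926 - 3/61) = √(56483/61) = √3445463/61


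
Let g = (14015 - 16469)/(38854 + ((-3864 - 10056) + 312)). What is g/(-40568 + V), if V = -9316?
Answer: 409/209895244 ≈ 1.9486e-6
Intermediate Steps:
g = -1227/12623 (g = -2454/(38854 + (-13920 + 312)) = -2454/(38854 - 13608) = -2454/25246 = -2454*1/25246 = -1227/12623 ≈ -0.097203)
g/(-40568 + V) = -1227/(12623*(-40568 - 9316)) = -1227/12623/(-49884) = -1227/12623*(-1/49884) = 409/209895244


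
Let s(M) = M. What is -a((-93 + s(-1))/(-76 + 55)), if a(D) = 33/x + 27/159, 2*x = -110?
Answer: 114/265 ≈ 0.43019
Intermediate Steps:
x = -55 (x = (½)*(-110) = -55)
a(D) = -114/265 (a(D) = 33/(-55) + 27/159 = 33*(-1/55) + 27*(1/159) = -⅗ + 9/53 = -114/265)
-a((-93 + s(-1))/(-76 + 55)) = -1*(-114/265) = 114/265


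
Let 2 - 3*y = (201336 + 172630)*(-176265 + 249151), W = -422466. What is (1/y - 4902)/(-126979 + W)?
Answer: 10277942658027/1152012281464610 ≈ 0.0089217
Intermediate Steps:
y = -27256885874/3 (y = ⅔ - (201336 + 172630)*(-176265 + 249151)/3 = ⅔ - 373966*72886/3 = ⅔ - ⅓*27256885876 = ⅔ - 27256885876/3 = -27256885874/3 ≈ -9.0856e+9)
(1/y - 4902)/(-126979 + W) = (1/(-27256885874/3) - 4902)/(-126979 - 422466) = (-3/27256885874 - 4902)/(-549445) = -133613254554351/27256885874*(-1/549445) = 10277942658027/1152012281464610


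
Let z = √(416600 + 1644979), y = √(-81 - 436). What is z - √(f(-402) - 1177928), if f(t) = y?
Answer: √2061579 - √(-1177928 + I*√517) ≈ 1435.8 - 1085.3*I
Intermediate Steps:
y = I*√517 (y = √(-517) = I*√517 ≈ 22.738*I)
f(t) = I*√517
z = √2061579 ≈ 1435.8
z - √(f(-402) - 1177928) = √2061579 - √(I*√517 - 1177928) = √2061579 - √(-1177928 + I*√517)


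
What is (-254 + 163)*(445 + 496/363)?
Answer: -14744821/363 ≈ -40619.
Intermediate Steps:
(-254 + 163)*(445 + 496/363) = -91*(445 + 496*(1/363)) = -91*(445 + 496/363) = -91*162031/363 = -14744821/363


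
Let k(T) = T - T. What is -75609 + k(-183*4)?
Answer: -75609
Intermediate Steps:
k(T) = 0
-75609 + k(-183*4) = -75609 + 0 = -75609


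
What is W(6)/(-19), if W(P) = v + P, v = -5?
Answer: -1/19 ≈ -0.052632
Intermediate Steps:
W(P) = -5 + P
W(6)/(-19) = (-5 + 6)/(-19) = 1*(-1/19) = -1/19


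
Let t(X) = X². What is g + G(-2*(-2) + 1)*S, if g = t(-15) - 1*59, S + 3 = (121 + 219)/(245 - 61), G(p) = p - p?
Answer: 166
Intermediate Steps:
G(p) = 0
S = -53/46 (S = -3 + (121 + 219)/(245 - 61) = -3 + 340/184 = -3 + 340*(1/184) = -3 + 85/46 = -53/46 ≈ -1.1522)
g = 166 (g = (-15)² - 1*59 = 225 - 59 = 166)
g + G(-2*(-2) + 1)*S = 166 + 0*(-53/46) = 166 + 0 = 166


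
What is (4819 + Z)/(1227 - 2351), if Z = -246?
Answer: -4573/1124 ≈ -4.0685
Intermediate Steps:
(4819 + Z)/(1227 - 2351) = (4819 - 246)/(1227 - 2351) = 4573/(-1124) = 4573*(-1/1124) = -4573/1124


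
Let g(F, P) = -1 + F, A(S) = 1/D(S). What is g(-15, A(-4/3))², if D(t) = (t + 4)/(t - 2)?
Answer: 256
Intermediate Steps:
D(t) = (4 + t)/(-2 + t)
A(S) = (-2 + S)/(4 + S) (A(S) = 1/((4 + S)/(-2 + S)) = (-2 + S)/(4 + S))
g(-15, A(-4/3))² = (-1 - 15)² = (-16)² = 256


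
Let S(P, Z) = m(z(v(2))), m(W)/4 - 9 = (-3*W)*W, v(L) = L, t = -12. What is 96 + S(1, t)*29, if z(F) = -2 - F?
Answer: -4428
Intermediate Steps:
m(W) = 36 - 12*W² (m(W) = 36 + 4*((-3*W)*W) = 36 + 4*(-3*W²) = 36 - 12*W²)
S(P, Z) = -156 (S(P, Z) = 36 - 12*(-2 - 1*2)² = 36 - 12*(-2 - 2)² = 36 - 12*(-4)² = 36 - 12*16 = 36 - 192 = -156)
96 + S(1, t)*29 = 96 - 156*29 = 96 - 4524 = -4428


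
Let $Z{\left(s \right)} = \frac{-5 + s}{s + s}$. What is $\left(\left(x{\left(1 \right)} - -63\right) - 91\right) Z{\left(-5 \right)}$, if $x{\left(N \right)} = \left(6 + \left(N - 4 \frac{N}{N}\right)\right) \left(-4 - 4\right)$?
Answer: $-52$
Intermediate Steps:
$Z{\left(s \right)} = \frac{-5 + s}{2 s}$
$x{\left(N \right)} = -16 - 8 N$ ($x{\left(N \right)} = \left(6 + \left(N - 4\right)\right) \left(-8\right) = \left(6 + \left(-4 + N\right)\right) \left(-8\right) = \left(2 + N\right) \left(-8\right) = -16 - 8 N$)
$\left(\left(x{\left(1 \right)} - -63\right) - 91\right) Z{\left(-5 \right)} = \left(\left(\left(-16 - 8\right) - -63\right) - 91\right) \frac{-5 - 5}{2 \left(-5\right)} = \left(\left(\left(-16 - 8\right) + 63\right) - 91\right) \frac{1}{2} \left(- \frac{1}{5}\right) \left(-10\right) = \left(\left(-24 + 63\right) - 91\right) 1 = \left(39 - 91\right) 1 = \left(-52\right) 1 = -52$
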